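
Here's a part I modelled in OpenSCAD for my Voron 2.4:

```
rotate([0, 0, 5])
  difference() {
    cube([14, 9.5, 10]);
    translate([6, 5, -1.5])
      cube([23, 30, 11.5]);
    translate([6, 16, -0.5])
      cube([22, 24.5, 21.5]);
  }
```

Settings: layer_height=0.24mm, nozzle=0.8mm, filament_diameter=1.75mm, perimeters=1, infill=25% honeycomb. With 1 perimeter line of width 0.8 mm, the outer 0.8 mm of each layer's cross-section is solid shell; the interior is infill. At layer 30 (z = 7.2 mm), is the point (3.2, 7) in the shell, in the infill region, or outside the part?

infill

At z = 7.2 mm: the cube (footprint 14×9.5) is included at this height; the 23×30 cube at (6, 5) contributes its full rectangle; the cube at (6, 16) is present — its section is the full 22×24.5 rectangle; After the difference (first − rest): starting from the 14×9.5 cube, the 23×30 cube at (6, 5) partially overlaps it — only the 36.00 mm² overlap (of its 690.00 mm²) is removed, clipping the outline; the 22×24.5 cube at (6, 16) misses the remaining region (no effect) — 1 connected region; (whole slice rotated 5° about Z — lengths, areas and connectivity unchanged). Overall, the cross-section is a single solid region. Undo the 5° rotation: the query point maps to (3.798, 6.694) in the un-rotated model frame. The nearest boundary edge runs (6.00, 9.50)→(6.00, 5.00); distance from the point to it = 2.20 mm. The point is inside the cross-section and 2.20 mm from the nearest boundary — more than the 0.8 mm shell width (1 × 0.8), so it's in the infill interior.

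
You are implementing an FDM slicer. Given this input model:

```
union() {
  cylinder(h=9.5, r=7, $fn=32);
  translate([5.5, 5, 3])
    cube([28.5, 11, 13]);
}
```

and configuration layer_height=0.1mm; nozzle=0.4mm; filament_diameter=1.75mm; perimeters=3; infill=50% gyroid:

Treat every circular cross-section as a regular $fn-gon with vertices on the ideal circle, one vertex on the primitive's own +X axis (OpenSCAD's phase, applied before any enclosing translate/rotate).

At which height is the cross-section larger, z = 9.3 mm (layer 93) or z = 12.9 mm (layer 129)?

Layer 93 (z = 9.3): the r=7 cylinder gives a regular 32-gon of circumradius 7 (constant along its height) (area = (32/2)·7.000²·sin(360°/32) = 152.95 mm²); the 28.5×11 cube at (5.5, 5) contributes its full rectangle (area 313.50 mm²); Taking the union: the 2 present regions are separate (no shared area or edge), so areas and boundary lengths simply add and each stays a separate island — area = 466.45 mm². So its area = 466.45 mm². Layer 129 (z = 12.9): the cylinder is not intersected at this z (z outside [0, 9.5]); the cube at (5.5, 5) is present — its section is the full 28.5×11 rectangle (area 313.50 mm²); Taking the union: only the 28.5×11 cube at (5.5, 5) is present, so the union is just that shape — area = 313.50 mm². So its area = 313.50 mm². Layer 93 is larger (466.45 vs 313.50 mm²).

layer 93 (z = 9.3 mm)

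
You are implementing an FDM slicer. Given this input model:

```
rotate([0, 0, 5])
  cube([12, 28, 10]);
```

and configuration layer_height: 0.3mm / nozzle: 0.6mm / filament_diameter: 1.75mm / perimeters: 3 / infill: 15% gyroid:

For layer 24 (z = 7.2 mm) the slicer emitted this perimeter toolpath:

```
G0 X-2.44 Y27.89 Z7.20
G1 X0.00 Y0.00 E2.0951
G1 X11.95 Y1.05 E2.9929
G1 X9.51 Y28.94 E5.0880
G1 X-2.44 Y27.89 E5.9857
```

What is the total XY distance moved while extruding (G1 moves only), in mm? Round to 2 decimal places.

79.99 mm

Sum the Euclidean lengths of each G1 segment: total = 79.99 mm.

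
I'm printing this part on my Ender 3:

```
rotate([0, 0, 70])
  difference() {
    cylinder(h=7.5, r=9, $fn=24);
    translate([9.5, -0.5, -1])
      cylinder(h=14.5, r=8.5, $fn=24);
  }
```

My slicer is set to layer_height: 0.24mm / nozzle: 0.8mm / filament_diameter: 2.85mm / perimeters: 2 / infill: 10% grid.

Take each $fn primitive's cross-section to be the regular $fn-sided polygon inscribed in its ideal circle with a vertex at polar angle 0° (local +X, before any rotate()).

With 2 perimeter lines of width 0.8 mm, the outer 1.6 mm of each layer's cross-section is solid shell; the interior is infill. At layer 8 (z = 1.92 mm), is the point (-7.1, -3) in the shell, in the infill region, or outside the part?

shell

At z = 1.92 mm: the cylinder: section is a regular 24-gon, circumradius r=9; the r=8.5 cylinder at (9.5, -0.5) contributes a regular 24-gon of circumradius 8.5; Taking the first minus the rest: starting from the r=9 cylinder, the r=8.5 cylinder at (9.5, -0.5) partially overlaps it — only the 80.85 mm² overlap (of its 224.40 mm²) is removed, clipping the outline — 1 connected region; (whole slice rotated 70° about Z — lengths, areas and connectivity unchanged). Overall, the cross-section is a single solid region. Undo the 70° rotation: the query point maps to (-5.247, 5.646) in the un-rotated model frame. The nearest boundary edge runs (-6.36, 6.36)→(-4.50, 7.79); distance from the point to it = 1.25 mm. The point is inside the cross-section, 1.25 mm from the nearest boundary — within the 1.6 mm shell band (2 × 0.8).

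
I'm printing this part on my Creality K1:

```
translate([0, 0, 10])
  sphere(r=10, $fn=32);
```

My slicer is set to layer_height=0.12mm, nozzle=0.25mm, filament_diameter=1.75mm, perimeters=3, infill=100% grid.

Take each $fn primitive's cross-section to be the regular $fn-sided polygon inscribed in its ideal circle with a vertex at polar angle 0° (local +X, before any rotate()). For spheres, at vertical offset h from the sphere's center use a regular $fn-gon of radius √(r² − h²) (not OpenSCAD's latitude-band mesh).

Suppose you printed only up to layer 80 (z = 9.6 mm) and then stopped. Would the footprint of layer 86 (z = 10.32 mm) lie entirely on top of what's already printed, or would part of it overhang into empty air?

Compare the two slices. At z = 9.6: the r=10 sphere contributes a regular 32-gon of circumradius √(10²−0.4²) = 9.992 (area = (32/2)·9.992²·sin(360°/32) = 311.65 mm²). At z = 10.32: the sphere: section is a regular 32-gon, circumradius = √(r²−h²) = √(10²−0.32²) = 9.995 (area = (32/2)·9.995²·sin(360°/32) = 311.82 mm²). Checking containment: the cross-section at z = 10.32 is a subset of the cross-section at z = 9.6.

entirely on top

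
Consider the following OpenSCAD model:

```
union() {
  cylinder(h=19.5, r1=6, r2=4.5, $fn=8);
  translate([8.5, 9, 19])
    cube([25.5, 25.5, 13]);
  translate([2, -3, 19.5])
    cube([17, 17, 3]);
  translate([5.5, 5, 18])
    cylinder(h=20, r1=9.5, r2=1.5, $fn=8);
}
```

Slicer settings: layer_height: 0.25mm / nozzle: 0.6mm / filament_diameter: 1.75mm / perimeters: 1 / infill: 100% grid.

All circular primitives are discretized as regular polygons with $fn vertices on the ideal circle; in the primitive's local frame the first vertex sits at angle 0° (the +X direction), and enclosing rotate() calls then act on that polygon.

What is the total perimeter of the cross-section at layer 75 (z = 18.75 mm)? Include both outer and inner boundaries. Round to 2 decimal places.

60.73 mm

At z = 18.75 mm: the cone: at t=0.962 of its height the radius interpolates to r₁+(r₂−r₁)t = 4.558, giving a regular 8-gon of that circumradius (perimeter = 2·8·4.558·sin(180°/8) = 27.91 mm); the cube at (8.5, 9) does not reach this height (z outside [19, 32]); the cube at (2, -3) is absent (z outside [19.5, 22.5]); the cone at (5.5, 5): at t=0.037 of its height the radius interpolates to r₁+(r₂−r₁)t = 9.200, giving a regular 8-gon of that circumradius (perimeter = 2·8·9.200·sin(180°/8) = 56.33 mm); Merging all regions: the regions partially overlap (shared area 36.92 mm²), so the edge portions inside another operand are dropped and the merged outline is re-measured after clipping — boundary = 60.73 mm. Overall, the cross-section is a single solid region. Total boundary length (outer) = 60.73 mm.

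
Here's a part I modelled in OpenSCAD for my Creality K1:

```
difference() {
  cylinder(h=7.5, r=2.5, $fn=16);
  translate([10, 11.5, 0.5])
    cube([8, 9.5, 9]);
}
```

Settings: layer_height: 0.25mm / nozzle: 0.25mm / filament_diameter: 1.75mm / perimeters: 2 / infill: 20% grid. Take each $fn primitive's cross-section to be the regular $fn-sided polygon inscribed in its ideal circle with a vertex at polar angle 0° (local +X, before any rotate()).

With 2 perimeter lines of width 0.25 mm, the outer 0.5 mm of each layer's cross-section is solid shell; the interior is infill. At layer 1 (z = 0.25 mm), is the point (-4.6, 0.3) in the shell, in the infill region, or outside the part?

At z = 0.25 mm: the cylinder: section is a regular 16-gon, circumradius r=2.5; the cube at (10, 11.5) is absent (z outside [0.5, 9.5]); Subtracting the remaining from the first: none of the subtracted shapes is present at this height, so the r=2.5 cylinder is unchanged — 1 connected region. Overall, the cross-section is a single solid region. The nearest boundary edge runs (-2.31, 0.96)→(-2.50, 0.00); distance from the point to it = 2.12 mm. The point is not inside any of the regions above, so it lies outside the cross-section (2.12 mm from the nearest boundary).

outside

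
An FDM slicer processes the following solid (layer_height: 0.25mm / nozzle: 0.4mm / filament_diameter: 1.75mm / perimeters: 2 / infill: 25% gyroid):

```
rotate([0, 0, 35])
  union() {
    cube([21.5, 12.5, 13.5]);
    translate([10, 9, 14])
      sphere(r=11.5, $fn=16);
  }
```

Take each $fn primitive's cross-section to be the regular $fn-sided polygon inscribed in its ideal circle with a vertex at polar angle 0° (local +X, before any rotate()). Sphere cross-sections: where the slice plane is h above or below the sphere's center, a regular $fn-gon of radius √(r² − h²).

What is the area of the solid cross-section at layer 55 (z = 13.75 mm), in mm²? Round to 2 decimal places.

At z = 13.75 mm: the cube is absent (z outside [0, 13.5]); the r=11.5 sphere at (10, 9) contributes a regular 16-gon of circumradius √(11.5²−0.25²) = 11.497 (area = (16/2)·11.497²·sin(360°/16) = 404.69 mm²); Merging all regions: only the r=11.5 sphere at (10, 9) is present, so the union is just that shape — area = 404.69 mm²; (whole slice rotated 35° about Z — lengths, areas and connectivity unchanged). Overall, the cross-section is a single solid region. Net area = 404.69 mm².

404.69 mm²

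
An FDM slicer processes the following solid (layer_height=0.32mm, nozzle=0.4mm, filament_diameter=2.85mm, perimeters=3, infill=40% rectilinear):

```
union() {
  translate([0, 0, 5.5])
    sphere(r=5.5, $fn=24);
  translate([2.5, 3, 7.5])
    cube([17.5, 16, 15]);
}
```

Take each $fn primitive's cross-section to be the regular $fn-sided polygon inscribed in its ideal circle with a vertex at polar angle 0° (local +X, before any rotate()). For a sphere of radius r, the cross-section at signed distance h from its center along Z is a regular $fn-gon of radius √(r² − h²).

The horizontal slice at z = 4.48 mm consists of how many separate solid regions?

1

At z = 4.48 mm: the r=5.5 sphere slices to a regular 24-gon of circumradius 5.405 (√(r²−h²) with h=1.02 from center); the cube at (2.5, 3) is absent (z outside [7.5, 22.5]); Taking the union: only the r=5.5 sphere is present, so the union is just that shape — 1 connected region. The result has 1 disconnected region.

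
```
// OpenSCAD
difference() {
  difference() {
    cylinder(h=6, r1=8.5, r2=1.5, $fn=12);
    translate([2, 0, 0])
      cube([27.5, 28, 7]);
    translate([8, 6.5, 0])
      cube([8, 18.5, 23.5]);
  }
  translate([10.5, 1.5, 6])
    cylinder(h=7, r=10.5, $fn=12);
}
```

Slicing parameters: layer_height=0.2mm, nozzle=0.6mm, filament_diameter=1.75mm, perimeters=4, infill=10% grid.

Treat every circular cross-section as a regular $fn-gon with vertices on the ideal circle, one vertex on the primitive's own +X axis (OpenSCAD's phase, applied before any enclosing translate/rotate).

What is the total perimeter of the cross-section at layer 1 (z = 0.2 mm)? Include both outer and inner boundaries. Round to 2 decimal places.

54.58 mm

At z = 0.2 mm: the cone contributes a regular 12-gon of circumradius 8.267 (interpolated between r1=8.5 and r2=1.5 at t=0.033) (perimeter = 2·12·8.267·sin(180°/12) = 51.35 mm); the cube at (2, 0) (footprint 27.5×28) is included at this height (perimeter 111.00 mm); the cube at (8, 6.5) is present — its section is the full 8×18.5 rectangle (perimeter 53.00 mm); After the difference (first − rest): starting from the cone, the 27.5×28 cube at (2, 0) partially overlaps it — only the 35.26 mm² overlap (of its 770.00 mm²) is removed, clipping the outline; the 8×18.5 cube at (8, 6.5) misses the remaining region (no effect) — boundary = 54.58 mm; the cylinder at (10.5, 1.5) does not reach this height (z outside [6, 13]); After the difference (first − rest): none of the subtracted shapes is present at this height, so that combined region is unchanged — boundary = 54.58 mm. Overall, the cross-section is a single solid region. Total boundary length (outer) = 54.58 mm.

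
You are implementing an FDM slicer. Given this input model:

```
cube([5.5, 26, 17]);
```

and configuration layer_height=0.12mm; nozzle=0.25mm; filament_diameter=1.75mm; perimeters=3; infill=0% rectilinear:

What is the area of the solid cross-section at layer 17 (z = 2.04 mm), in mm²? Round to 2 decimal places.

143.00 mm²

At z = 2.04 mm: the cube is present — its section is the full 5.5×26 rectangle (area 143.00 mm²). Overall, the cross-section is a single solid region. Net area = 143.00 mm².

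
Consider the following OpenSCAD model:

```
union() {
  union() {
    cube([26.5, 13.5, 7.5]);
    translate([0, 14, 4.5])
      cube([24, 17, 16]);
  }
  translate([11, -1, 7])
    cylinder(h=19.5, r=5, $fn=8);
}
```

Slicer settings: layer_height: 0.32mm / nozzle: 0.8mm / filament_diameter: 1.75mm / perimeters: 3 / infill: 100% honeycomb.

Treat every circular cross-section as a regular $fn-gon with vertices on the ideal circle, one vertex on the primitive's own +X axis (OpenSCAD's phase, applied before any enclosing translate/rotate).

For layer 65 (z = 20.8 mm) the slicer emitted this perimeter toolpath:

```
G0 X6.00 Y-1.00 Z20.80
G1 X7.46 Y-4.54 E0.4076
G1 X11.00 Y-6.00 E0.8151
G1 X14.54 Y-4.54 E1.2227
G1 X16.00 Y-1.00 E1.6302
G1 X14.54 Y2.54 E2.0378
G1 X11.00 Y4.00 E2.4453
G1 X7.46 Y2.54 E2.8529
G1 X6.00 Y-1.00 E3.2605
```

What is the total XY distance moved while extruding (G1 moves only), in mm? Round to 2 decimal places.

Sum the Euclidean lengths of each G1 segment: total = 30.63 mm.

30.63 mm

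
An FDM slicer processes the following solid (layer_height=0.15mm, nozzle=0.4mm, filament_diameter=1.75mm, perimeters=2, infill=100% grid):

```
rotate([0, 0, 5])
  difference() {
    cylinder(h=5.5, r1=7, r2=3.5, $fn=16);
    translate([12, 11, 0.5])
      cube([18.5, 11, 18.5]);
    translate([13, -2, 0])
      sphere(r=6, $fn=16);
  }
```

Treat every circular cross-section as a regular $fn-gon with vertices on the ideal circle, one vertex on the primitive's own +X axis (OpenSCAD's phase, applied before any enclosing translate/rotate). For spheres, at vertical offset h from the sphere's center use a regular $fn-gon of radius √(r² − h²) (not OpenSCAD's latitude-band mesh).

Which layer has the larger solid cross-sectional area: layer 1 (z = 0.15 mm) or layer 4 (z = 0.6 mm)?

Layer 1 (z = 0.15): the cone: at t=0.027 of its height the radius interpolates to r₁+(r₂−r₁)t = 6.905, giving a regular 16-gon of that circumradius (area = (16/2)·6.905²·sin(360°/16) = 145.95 mm²); the cube at (12, 11) is not intersected at this z (z outside [0.5, 19]); the r=6 sphere at (13, -2) slices to a regular 16-gon of circumradius 5.998 (√(r²−h²) with h=0.15 from center) (area = (16/2)·5.998²·sin(360°/16) = 110.14 mm²); Subtracting the remaining from the first: starting from the cone (145.95 mm²), the r=6 sphere at (13, -2) misses the remaining region (no effect) — area = 145.95 mm²; (rotated 5° about Z; rotation is an isometry so areas/perimeters/island counts are preserved). So its area = 145.95 mm². Layer 4 (z = 0.6): the cone (r1=7→r2=3.5) has section circumradius 6.618 here — a regular 16-gon (area = (16/2)·6.618²·sin(360°/16) = 134.09 mm²); the cube at (12, 11) (footprint 18.5×11) is included at this height (area 203.50 mm²); the r=6 sphere at (13, -2) slices to a regular 16-gon of circumradius 5.970 (√(r²−h²) with h=0.6 from center) (area = (16/2)·5.970²·sin(360°/16) = 109.11 mm²); Taking the first minus the rest: starting from the cone (134.09 mm²), the 18.5×11 cube at (12, 11) misses the remaining region (no effect); the r=6 sphere at (13, -2) misses the remaining region (no effect) — area = 134.09 mm²; (whole slice rotated 5° about Z — lengths, areas and connectivity unchanged). So its area = 134.09 mm². Layer 1 is larger (145.95 vs 134.09 mm²).

layer 1 (z = 0.15 mm)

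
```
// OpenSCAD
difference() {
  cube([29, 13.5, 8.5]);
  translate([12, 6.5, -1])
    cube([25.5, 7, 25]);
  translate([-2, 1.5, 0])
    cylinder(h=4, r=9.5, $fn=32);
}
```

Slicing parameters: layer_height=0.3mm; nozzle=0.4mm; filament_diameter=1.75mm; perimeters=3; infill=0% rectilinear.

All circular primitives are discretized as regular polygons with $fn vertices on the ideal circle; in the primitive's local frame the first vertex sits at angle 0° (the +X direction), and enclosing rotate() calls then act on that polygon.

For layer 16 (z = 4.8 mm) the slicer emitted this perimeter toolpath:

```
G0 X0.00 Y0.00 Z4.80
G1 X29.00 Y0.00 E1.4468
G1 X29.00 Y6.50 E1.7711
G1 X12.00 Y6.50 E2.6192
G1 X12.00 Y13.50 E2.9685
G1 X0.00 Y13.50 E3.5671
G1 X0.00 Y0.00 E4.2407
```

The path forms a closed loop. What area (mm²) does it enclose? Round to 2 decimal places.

272.50 mm²

Apply the shoelace formula to the sequence of (X, Y) vertices; enclosed area = 272.50 mm².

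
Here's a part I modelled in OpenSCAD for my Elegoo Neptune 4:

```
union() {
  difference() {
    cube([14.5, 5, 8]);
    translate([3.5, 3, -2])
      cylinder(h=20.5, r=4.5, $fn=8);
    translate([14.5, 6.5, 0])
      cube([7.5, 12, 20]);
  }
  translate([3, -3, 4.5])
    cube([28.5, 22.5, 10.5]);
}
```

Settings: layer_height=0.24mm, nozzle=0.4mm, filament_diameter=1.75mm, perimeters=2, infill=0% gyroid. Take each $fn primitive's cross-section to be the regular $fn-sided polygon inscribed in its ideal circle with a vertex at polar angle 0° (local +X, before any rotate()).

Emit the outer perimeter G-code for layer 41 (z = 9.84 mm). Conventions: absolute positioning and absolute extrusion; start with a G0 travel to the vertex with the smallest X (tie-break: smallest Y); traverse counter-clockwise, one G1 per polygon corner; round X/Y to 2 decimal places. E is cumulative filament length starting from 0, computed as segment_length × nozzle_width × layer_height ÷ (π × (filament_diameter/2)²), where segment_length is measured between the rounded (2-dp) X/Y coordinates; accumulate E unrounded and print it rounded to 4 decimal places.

G0 X3.00 Y-3.00 Z9.84
G1 X31.50 Y-3.00 E1.1375
G1 X31.50 Y19.50 E2.0355
G1 X3.00 Y19.50 E3.1730
G1 X3.00 Y-3.00 E4.0710

At z = 9.84 mm: the cube is absent (z outside [0, 8]); the cylinder at (3.5, 3): section is a regular 8-gon, circumradius r=4.5; the cube at (14.5, 6.5) is present — its section is the full 7.5×12 rectangle; After the difference (first − rest): the first operand is absent here, so nothing remains; the cube at (3, -3) is present — its section is the full 28.5×22.5 rectangle; Combining (union): only the 28.5×22.5 cube at (3, -3) is present, so the union is just that shape — 1 connected region. The outline is a single polygon with 4 vertices. Extrusion per mm of travel: 0.4 × 0.24 / (π × 0.875²) = 0.039912. Accumulating E over each segment gives final E = 4.0710.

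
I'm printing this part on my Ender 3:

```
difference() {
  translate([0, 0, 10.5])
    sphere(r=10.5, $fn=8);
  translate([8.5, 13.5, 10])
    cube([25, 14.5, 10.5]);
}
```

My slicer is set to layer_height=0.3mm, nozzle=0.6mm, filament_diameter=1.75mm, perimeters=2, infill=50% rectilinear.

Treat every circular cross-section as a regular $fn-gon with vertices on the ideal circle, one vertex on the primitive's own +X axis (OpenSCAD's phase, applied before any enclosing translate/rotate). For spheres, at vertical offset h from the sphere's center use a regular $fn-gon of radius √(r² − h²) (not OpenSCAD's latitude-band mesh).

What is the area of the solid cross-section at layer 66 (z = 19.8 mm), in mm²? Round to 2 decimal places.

67.20 mm²

At z = 19.8 mm: the sphere: section is a regular 8-gon, circumradius = √(r²−h²) = √(10.5²−9.3²) = 4.874 (area = (8/2)·4.874²·sin(360°/8) = 67.20 mm²); the cube at (8.5, 13.5) is present — its section is the full 25×14.5 rectangle (area 362.50 mm²); After the difference (first − rest): starting from the r=10.5 sphere (67.20 mm²), the 25×14.5 cube at (8.5, 13.5) misses the remaining region (no effect) — area = 67.20 mm². Overall, the cross-section is a single solid region. Net area = 67.20 mm².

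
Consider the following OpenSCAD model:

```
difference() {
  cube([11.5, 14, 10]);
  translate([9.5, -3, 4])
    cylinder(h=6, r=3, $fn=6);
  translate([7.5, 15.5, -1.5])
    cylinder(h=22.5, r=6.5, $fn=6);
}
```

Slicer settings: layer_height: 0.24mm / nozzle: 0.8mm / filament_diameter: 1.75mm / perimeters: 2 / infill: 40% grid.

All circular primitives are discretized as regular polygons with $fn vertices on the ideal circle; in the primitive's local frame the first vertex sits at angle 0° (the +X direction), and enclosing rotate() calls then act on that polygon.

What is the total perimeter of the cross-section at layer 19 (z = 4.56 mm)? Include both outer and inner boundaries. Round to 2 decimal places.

At z = 4.56 mm: the cube is present — its section is the full 11.5×14 rectangle (perimeter 51.00 mm); the r=3 cylinder at (9.5, -3) gives a regular 6-gon of circumradius 3 (constant along its height) (perimeter = 2·6·3.000·sin(180°/6) = 18.00 mm); the r=6.5 cylinder at (7.5, 15.5) gives a regular 6-gon of circumradius 6.5 (constant along its height) (perimeter = 2·6·6.500·sin(180°/6) = 39.00 mm); After the difference (first − rest): starting from the 11.5×14 cube, the r=3 cylinder at (9.5, -3) misses the remaining region (no effect); the r=6.5 cylinder at (7.5, 15.5) partially overlaps it — only the 34.37 mm² overlap (of its 109.77 mm²) is removed, clipping the outline — boundary = 51.30 mm. Overall, the cross-section is a single solid region. Total boundary length (outer) = 51.30 mm.

51.30 mm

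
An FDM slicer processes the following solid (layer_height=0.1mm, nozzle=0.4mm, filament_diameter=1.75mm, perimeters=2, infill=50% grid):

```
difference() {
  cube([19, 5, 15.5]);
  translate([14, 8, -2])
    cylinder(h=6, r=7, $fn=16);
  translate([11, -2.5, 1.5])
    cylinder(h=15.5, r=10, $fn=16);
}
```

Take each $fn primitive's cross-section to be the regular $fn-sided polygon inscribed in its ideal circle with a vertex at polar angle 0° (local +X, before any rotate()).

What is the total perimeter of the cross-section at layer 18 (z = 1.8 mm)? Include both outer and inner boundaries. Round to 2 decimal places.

At z = 1.8 mm: the cube (footprint 19×5) is included at this height (perimeter 48.00 mm); the r=7 cylinder at (14, 8) gives a regular 16-gon of circumradius 7 (constant along its height) (perimeter = 2·16·7.000·sin(180°/16) = 43.70 mm); the r=10 cylinder at (11, -2.5) contributes a regular 16-gon of circumradius 10 (perimeter = 2·16·10.000·sin(180°/16) = 62.43 mm); Taking the first minus the rest: starting from the 19×5 cube, the r=7 cylinder at (14, 8) partially overlaps it — only the 33.67 mm² overlap (of its 150.01 mm²) is removed, clipping the outline; the r=10 cylinder at (11, -2.5) partially overlaps it — only the 48.11 mm² overlap (of its 306.15 mm²) is removed, clipping the outline — boundary = 17.09 mm. Overall, the cross-section is a single solid region. Total boundary length (outer) = 17.09 mm.

17.09 mm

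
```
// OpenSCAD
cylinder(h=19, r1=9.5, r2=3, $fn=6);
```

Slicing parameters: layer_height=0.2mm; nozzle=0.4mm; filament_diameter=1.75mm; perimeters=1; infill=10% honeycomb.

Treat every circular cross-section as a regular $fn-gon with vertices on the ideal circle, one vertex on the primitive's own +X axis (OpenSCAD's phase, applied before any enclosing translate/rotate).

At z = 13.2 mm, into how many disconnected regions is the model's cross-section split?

At z = 13.2 mm: the cone: at t=0.695 of its height the radius interpolates to r₁+(r₂−r₁)t = 4.984, giving a regular 6-gon of that circumradius. The result has 1 disconnected region.

1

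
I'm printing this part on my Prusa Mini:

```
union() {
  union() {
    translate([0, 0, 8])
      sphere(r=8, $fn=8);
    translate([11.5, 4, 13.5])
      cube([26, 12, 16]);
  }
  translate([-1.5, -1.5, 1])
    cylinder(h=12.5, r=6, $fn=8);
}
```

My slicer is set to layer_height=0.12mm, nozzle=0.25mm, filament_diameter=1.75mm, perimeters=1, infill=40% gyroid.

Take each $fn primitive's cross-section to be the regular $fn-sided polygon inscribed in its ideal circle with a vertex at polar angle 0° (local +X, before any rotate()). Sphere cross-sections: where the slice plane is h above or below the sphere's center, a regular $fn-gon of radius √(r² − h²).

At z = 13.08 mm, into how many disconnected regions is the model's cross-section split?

1

At z = 13.08 mm: the sphere: section is a regular 8-gon, circumradius = √(r²−h²) = √(8²−5.08²) = 6.180; the cube at (11.5, 4) is not intersected at this z (z outside [13.5, 29.5]); Taking the union: only the r=8 sphere is present, so the union is just that shape — 1 connected region; the r=6 cylinder at (-1.5, -1.5) contributes a regular 8-gon of circumradius 6; Merging all regions: the regions partially overlap (shared area 79.98 mm²), so overlapping operands fuse into one piece — 1 connected region. The result has 1 disconnected region.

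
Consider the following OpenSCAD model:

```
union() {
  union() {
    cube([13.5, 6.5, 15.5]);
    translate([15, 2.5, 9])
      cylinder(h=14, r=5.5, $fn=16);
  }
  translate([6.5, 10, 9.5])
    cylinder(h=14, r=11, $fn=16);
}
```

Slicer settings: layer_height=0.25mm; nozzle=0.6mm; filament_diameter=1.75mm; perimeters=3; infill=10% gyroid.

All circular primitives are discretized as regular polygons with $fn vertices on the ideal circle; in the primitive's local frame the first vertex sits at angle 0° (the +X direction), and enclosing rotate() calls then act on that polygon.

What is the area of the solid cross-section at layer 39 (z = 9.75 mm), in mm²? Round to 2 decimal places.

427.97 mm²

At z = 9.75 mm: the cube (footprint 13.5×6.5) is included at this height (area 87.75 mm²); the cylinder at (15, 2.5): section is a regular 16-gon, circumradius r=5.5 (area = (16/2)·5.500²·sin(360°/16) = 92.61 mm²); Taking the union: the regions partially overlap — summed areas 180.36 mm² minus the doubly-counted overlap 22.90 mm² gives 157.46 mm² — area = 157.46 mm²; the r=11 cylinder at (6.5, 10) contributes a regular 16-gon of circumradius 11 (area = (16/2)·11.000²·sin(360°/16) = 370.44 mm²); Merging all regions: the regions partially overlap — summed areas 527.89 mm² minus the doubly-counted overlap 99.92 mm² gives 427.97 mm² — area = 427.97 mm². Overall, the cross-section is a single solid region. Net area = 427.97 mm².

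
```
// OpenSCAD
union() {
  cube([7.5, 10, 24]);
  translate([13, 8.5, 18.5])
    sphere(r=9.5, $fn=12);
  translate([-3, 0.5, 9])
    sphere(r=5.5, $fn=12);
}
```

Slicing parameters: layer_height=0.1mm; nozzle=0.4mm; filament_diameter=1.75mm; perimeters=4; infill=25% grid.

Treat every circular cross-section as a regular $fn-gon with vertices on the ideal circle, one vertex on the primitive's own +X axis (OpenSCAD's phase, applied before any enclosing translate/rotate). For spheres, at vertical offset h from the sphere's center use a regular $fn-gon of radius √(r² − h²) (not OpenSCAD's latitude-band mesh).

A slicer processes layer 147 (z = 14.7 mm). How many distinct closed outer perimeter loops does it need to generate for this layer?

At z = 14.7 mm: the cube is present — its section is the full 7.5×10 rectangle; the r=9.5 sphere at (13, 8.5) contributes a regular 12-gon of circumradius √(9.5²−3.8²) = 8.707; the sphere at (-3, 0.5) does not reach this height (|z−center|=5.700 > r=5.5); Taking the union: the regions partially overlap (shared area 18.01 mm²), so overlapping operands fuse into one piece — 1 connected region. The result has 1 disconnected region.

1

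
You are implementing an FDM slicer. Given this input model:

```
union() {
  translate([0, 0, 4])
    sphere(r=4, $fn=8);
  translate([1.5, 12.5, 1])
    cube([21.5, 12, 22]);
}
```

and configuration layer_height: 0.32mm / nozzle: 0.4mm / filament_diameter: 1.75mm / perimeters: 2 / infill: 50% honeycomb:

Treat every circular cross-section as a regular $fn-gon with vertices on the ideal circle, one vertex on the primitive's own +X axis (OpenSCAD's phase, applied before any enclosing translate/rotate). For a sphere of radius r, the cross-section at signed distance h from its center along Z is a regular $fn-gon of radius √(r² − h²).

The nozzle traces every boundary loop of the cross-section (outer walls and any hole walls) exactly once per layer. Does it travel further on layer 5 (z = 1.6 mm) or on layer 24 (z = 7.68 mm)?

layer 5 (z = 1.6 mm)

Layer 5 (z = 1.6): the r=4 sphere slices to a regular 8-gon of circumradius 3.200 (√(r²−h²) with h=2.4 from center) (perimeter = 2·8·3.200·sin(180°/8) = 19.59 mm); the cube at (1.5, 12.5) is present — its section is the full 21.5×12 rectangle (perimeter 67.00 mm); Taking the union: the 2 present regions are separate (no shared area or edge), so areas and boundary lengths simply add and each stays a separate island — boundary = 86.59 mm. So its perimeter = 86.59 mm. Layer 24 (z = 7.68): the r=4 sphere contributes a regular 8-gon of circumradius √(4²−3.68²) = 1.568 (perimeter = 2·8·1.568·sin(180°/8) = 9.60 mm); the cube at (1.5, 12.5) is present — its section is the full 21.5×12 rectangle (perimeter 67.00 mm); Taking the union: the 2 present regions are separate (no shared area or edge), so areas and boundary lengths simply add and each stays a separate island — boundary = 76.60 mm. So its perimeter = 76.60 mm. Layer 5 is larger (86.59 vs 76.60 mm).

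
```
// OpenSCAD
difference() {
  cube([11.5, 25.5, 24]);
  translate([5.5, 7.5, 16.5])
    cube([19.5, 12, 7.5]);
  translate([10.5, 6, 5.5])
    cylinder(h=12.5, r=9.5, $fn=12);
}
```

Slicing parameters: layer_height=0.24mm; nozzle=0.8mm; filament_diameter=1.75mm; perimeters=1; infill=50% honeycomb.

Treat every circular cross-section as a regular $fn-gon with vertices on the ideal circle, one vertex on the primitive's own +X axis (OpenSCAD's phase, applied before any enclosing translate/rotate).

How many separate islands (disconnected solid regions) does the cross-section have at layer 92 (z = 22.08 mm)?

At z = 22.08 mm: the cube is present — its section is the full 11.5×25.5 rectangle; the cube at (5.5, 7.5) (footprint 19.5×12) is included at this height; the cylinder at (10.5, 6) is not intersected at this z (z outside [5.5, 18]); Taking the first minus the rest: starting from the 11.5×25.5 cube, the 19.5×12 cube at (5.5, 7.5) partially overlaps it — only the 72.00 mm² overlap (of its 234.00 mm²) is removed, clipping the outline — 1 connected region. Overall, the cross-section is a single solid region. Island count = 1.

1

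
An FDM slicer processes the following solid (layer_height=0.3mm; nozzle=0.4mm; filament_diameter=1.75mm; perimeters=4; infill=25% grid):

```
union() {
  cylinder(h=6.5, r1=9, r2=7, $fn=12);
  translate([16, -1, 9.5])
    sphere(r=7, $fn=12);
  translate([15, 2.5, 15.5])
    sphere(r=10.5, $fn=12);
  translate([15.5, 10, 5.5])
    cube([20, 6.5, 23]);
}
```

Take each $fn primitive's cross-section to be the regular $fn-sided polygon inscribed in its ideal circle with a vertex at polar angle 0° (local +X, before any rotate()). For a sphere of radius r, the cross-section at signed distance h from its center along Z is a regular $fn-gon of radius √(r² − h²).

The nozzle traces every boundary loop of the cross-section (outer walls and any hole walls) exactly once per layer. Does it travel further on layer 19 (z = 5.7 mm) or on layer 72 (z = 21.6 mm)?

layer 19 (z = 5.7 mm)

Layer 19 (z = 5.7): the cone: at t=0.877 of its height the radius interpolates to r₁+(r₂−r₁)t = 7.246, giving a regular 12-gon of that circumradius (perimeter = 2·12·7.246·sin(180°/12) = 45.01 mm); the r=7 sphere at (16, -1) contributes a regular 12-gon of circumradius √(7²−3.8²) = 5.879 (perimeter = 2·12·5.879·sin(180°/12) = 36.52 mm); the r=10.5 sphere at (15, 2.5) slices to a regular 12-gon of circumradius 3.770 (√(r²−h²) with h=9.8 from center) (perimeter = 2·12·3.770·sin(180°/12) = 23.42 mm); the cube at (15.5, 10) is present — its section is the full 20×6.5 rectangle (perimeter 53.00 mm); Taking the union: the regions partially overlap (shared area 33.57 mm²), so the edge portions inside another operand are dropped and the merged outline is re-measured after clipping — boundary = 136.67 mm. So its perimeter = 136.67 mm. Layer 72 (z = 21.6): the cone is absent (z outside [0, 6.5]); the sphere at (16, -1) does not reach this height (|z−center|=12.100 > r=7); the r=10.5 sphere at (15, 2.5) slices to a regular 12-gon of circumradius 8.546 (√(r²−h²) with h=6.1 from center) (perimeter = 2·12·8.546·sin(180°/12) = 53.09 mm); the cube at (15.5, 10) (footprint 20×6.5) is included at this height (perimeter 53.00 mm); Combining (union): the regions partially overlap (shared area 1.55 mm²), so the edge portions inside another operand are dropped and the merged outline is re-measured after clipping — boundary = 98.24 mm. So its perimeter = 98.24 mm. Layer 19 is larger (136.67 vs 98.24 mm).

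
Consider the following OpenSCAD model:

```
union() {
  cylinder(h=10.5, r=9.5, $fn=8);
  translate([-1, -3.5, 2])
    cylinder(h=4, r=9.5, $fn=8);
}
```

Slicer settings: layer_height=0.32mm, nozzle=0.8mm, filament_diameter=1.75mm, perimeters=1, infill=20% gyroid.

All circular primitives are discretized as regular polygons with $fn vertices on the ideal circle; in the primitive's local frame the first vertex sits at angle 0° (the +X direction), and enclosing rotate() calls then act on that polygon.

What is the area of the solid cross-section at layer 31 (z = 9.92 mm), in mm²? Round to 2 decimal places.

255.27 mm²

At z = 9.92 mm: the cylinder: section is a regular 8-gon, circumradius r=9.5 (area = (8/2)·9.500²·sin(360°/8) = 255.27 mm²); the cylinder at (-1, -3.5) is absent (z outside [2, 6]); Taking the union: only the r=9.5 cylinder is present, so the union is just that shape — area = 255.27 mm². Overall, the cross-section is a single solid region. Net area = 255.27 mm².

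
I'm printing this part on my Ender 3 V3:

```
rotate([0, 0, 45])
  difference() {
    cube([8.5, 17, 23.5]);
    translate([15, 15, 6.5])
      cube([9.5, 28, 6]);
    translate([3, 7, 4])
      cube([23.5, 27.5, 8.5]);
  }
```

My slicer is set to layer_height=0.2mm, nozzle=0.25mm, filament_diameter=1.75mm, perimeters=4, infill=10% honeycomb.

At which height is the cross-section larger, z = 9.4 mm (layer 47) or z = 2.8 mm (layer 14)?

Layer 47 (z = 9.4): the cube (footprint 8.5×17) is included at this height (area 144.50 mm²); the cube at (15, 15) (footprint 9.5×28) is included at this height (area 266.00 mm²); the 23.5×27.5 cube at (3, 7) contributes its full rectangle (area 646.25 mm²); Subtracting the remaining from the first: starting from the 8.5×17 cube (144.50 mm²), the 9.5×28 cube at (15, 15) misses the remaining region (no effect); the 23.5×27.5 cube at (3, 7) partially overlaps it — only the 55.00 mm² overlap (of its 646.25 mm²) is removed, clipping the outline — area = 89.50 mm²; (rotated 45° about Z; rotation is an isometry so areas/perimeters/island counts are preserved). So its area = 89.50 mm². Layer 14 (z = 2.8): the 8.5×17 cube contributes its full rectangle (area 144.50 mm²); the cube at (15, 15) is absent (z outside [6.5, 12.5]); the cube at (3, 7) is absent (z outside [4, 12.5]); After the difference (first − rest): none of the subtracted shapes is present at this height, so the 8.5×17 cube is unchanged — area = 144.50 mm²; (rotated 45° about Z; rotation is an isometry so areas/perimeters/island counts are preserved). So its area = 144.50 mm². Layer 14 is larger (144.50 vs 89.50 mm²).

layer 14 (z = 2.8 mm)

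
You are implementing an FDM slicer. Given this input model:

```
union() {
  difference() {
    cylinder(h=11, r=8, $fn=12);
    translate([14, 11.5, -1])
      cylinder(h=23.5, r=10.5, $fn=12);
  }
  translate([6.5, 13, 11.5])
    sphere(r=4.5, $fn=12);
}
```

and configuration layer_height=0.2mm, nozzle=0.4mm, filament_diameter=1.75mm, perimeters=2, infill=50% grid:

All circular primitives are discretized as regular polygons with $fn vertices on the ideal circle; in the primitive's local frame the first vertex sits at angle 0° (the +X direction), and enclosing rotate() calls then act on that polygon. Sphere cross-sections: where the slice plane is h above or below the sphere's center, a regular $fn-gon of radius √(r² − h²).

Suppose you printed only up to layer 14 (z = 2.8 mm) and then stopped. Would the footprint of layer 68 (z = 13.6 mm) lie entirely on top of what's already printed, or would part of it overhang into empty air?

part overhangs

Compare the two slices. At z = 2.8: the cylinder: section is a regular 12-gon, circumradius r=8 (area = (12/2)·8.000²·sin(360°/12) = 192.00 mm²); the r=10.5 cylinder at (14, 11.5) gives a regular 12-gon of circumradius 10.5 (constant along its height) (area = (12/2)·10.500²·sin(360°/12) = 330.75 mm²); After the difference (first − rest): starting from the r=8 cylinder (192.00 mm²), the r=10.5 cylinder at (14, 11.5) misses the remaining region (no effect) — area = 192.00 mm²; the sphere at (6.5, 13) is absent (|z−center|=8.700 > r=4.5); Merging all regions: only the result so far is present, so the union is just that shape — area = 192.00 mm². At z = 13.6: the cylinder is not intersected at this z (z outside [0, 11]); the r=10.5 cylinder at (14, 11.5) contributes a regular 12-gon of circumradius 10.5 (area = (12/2)·10.500²·sin(360°/12) = 330.75 mm²); Taking the first minus the rest: the first operand is absent here, so nothing remains; the r=4.5 sphere at (6.5, 13) contributes a regular 12-gon of circumradius √(4.5²−2.1²) = 3.980 (area = (12/2)·3.980²·sin(360°/12) = 47.52 mm²); Taking the union: only the r=4.5 sphere at (6.5, 13) is present, so the union is just that shape — area = 47.52 mm². Checking containment: at z = 13.6 the cross-section extends beyond the z = 2.8 cross-section by about 47.52 mm².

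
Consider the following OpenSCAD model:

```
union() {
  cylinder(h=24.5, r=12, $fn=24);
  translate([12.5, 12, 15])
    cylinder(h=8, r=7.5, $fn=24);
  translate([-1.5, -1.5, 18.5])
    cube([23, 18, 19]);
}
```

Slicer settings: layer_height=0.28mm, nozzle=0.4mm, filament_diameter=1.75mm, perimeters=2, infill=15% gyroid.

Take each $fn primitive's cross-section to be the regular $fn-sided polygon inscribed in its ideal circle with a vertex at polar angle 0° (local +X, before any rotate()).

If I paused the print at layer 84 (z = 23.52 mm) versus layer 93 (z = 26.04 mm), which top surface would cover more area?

layer 84 (z = 23.52 mm)

Layer 84 (z = 23.52): the cylinder: section is a regular 24-gon, circumradius r=12 (area = (24/2)·12.000²·sin(360°/24) = 447.24 mm²); the cylinder at (12.5, 12) does not reach this height (z outside [15, 23]); the cube at (-1.5, -1.5) is present — its section is the full 23×18 rectangle (area 414.00 mm²); Merging all regions: the regions partially overlap — summed areas 861.24 mm² minus the doubly-counted overlap 149.76 mm² gives 711.48 mm² — area = 711.48 mm². So its area = 711.48 mm². Layer 93 (z = 26.04): the cylinder is absent (z outside [0, 24.5]); the cylinder at (12.5, 12) is not intersected at this z (z outside [15, 23]); the cube at (-1.5, -1.5) (footprint 23×18) is included at this height (area 414.00 mm²); Combining (union): only the 23×18 cube at (-1.5, -1.5) is present, so the union is just that shape — area = 414.00 mm². So its area = 414.00 mm². Layer 84 is larger (711.48 vs 414.00 mm²).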